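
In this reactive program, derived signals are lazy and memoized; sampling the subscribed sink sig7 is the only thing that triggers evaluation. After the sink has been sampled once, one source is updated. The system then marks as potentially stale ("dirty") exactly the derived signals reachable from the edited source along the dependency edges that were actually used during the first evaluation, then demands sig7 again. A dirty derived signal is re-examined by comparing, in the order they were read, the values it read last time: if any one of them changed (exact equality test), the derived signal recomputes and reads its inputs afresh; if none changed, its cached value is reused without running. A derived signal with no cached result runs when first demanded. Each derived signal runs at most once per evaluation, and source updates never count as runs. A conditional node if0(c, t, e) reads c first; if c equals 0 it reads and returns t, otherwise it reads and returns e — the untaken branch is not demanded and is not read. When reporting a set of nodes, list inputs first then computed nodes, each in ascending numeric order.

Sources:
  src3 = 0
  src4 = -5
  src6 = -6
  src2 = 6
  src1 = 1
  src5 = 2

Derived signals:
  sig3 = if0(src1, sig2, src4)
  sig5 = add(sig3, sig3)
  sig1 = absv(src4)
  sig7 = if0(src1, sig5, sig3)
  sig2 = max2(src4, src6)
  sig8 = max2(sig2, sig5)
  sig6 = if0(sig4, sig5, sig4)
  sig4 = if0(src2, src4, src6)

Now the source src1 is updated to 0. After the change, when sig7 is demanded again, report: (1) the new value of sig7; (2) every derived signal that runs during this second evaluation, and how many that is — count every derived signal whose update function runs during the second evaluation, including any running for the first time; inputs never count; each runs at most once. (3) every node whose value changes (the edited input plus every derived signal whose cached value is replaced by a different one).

Demanding sig7 again yields -10.
4 derived signals run: sig2, sig3, sig5, sig7.
The nodes whose values change: src1, sig7.
Note the branch switch — sig2, sig5 had no cache and run now for the first time.

First demand of the output computes:
  sig3 = if0(src1=1 -> else branch src4) = -5
  sig7 = if0(src1=1 -> else branch sig3) = -5

After the edit, cleaning proceeds:
  sig2: had never run; runs now, result -5.
  sig3: a read changed (src1 1->0) — executes, giving -5 — identical to its old value.
  sig5: had never run; runs now, result -10.
  sig7: a read changed (src1 1->0) — executes, giving -10.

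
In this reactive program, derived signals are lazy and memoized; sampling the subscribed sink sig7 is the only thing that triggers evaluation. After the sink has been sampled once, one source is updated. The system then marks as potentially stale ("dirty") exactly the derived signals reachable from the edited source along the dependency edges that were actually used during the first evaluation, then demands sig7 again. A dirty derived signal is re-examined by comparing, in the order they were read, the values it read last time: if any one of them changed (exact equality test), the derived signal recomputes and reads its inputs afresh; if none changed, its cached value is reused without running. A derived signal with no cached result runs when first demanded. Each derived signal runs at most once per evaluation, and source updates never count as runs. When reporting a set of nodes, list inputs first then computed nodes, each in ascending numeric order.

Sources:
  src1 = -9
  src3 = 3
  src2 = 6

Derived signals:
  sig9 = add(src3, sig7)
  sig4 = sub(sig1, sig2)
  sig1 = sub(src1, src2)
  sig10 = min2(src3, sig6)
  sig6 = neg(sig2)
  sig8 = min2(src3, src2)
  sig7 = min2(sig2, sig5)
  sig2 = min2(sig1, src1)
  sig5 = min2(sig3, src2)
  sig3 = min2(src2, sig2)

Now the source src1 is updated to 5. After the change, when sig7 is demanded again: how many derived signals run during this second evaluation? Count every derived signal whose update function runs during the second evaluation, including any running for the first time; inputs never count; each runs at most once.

First demand of the output computes:
  sig1 = sub(-9, 6) = -15
  sig2 = min2(-15, -9) = -15
  sig3 = min2(6, -15) = -15
  sig5 = min2(-15, 6) = -15
  sig7 = min2(-15, -15) = -15

After the edit, cleaning proceeds:
  sig1: a read changed (src1 -9->5) — executes, giving -1.
  sig2: a read changed (sig1 -15->-1; src1 -9->5) — executes, giving -1.
  sig3: a read changed (sig2 -15->-1) — executes, giving -1.
  sig5: a read changed (sig3 -15->-1) — executes, giving -1.
  sig7: a read changed (sig2 -15->-1; sig5 -15->-1) — executes, giving -1.

5 derived signals run: sig1, sig2, sig3, sig5, sig7.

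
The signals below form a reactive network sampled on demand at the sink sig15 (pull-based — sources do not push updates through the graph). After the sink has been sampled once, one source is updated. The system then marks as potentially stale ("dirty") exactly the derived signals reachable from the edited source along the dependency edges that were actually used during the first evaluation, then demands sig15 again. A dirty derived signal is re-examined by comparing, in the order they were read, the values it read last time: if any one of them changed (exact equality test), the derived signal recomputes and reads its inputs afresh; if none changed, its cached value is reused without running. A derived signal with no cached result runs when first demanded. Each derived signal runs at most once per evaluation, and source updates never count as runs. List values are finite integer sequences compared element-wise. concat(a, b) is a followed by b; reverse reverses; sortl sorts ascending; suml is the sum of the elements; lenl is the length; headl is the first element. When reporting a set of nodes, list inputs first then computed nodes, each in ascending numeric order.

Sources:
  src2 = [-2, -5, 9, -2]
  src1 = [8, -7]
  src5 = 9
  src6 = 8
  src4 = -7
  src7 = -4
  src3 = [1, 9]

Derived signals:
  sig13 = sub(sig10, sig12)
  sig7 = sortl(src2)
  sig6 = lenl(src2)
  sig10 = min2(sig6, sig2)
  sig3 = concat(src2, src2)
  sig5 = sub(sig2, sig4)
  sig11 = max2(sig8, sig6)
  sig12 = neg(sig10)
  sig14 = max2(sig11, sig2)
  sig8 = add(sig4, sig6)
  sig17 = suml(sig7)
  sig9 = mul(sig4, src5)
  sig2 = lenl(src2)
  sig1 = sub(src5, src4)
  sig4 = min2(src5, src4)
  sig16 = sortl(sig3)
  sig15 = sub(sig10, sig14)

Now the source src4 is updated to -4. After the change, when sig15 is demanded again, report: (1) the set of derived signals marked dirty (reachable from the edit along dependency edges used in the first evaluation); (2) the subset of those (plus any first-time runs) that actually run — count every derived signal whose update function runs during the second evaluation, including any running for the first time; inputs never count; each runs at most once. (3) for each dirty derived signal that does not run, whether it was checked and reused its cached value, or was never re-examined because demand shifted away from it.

Dirty set: sig4, sig8, sig11, sig14, sig15.
Run set: sig4, sig8, sig11 (3 run).
Re-examined without running (cache reused): sig14, sig15.
The important point: sig11 recomputes to an identical value, and the output ends up unchanged.

Initial pass — values computed on the first demand:
  sig2 = lenl([-2, -5, 9, -2]) = 4
  sig4 = min2(9, -7) = -7
  sig6 = lenl([-2, -5, 9, -2]) = 4
  sig8 = add(-7, 4) = -3
  sig10 = min2(4, 4) = 4
  sig11 = max2(-3, 4) = 4
  sig14 = max2(4, 4) = 4
  sig15 = sub(4, 4) = 0

Second demand — change propagation:
  sig4: re-runs because src4 -7->-4; new result -4.
  sig8: re-runs because sig4 -7->-4; new result 0.
  sig11: re-runs because sig8 -3->0; new result 4 (unchanged).
  sig14: re-examined; everything it read last time is the same (sig11 unchanged, sig2 unchanged) — cache 4 kept, no run.
  sig15: re-examined; everything it read last time is the same (sig10 unchanged, sig14 unchanged) — cache 0 kept, no run.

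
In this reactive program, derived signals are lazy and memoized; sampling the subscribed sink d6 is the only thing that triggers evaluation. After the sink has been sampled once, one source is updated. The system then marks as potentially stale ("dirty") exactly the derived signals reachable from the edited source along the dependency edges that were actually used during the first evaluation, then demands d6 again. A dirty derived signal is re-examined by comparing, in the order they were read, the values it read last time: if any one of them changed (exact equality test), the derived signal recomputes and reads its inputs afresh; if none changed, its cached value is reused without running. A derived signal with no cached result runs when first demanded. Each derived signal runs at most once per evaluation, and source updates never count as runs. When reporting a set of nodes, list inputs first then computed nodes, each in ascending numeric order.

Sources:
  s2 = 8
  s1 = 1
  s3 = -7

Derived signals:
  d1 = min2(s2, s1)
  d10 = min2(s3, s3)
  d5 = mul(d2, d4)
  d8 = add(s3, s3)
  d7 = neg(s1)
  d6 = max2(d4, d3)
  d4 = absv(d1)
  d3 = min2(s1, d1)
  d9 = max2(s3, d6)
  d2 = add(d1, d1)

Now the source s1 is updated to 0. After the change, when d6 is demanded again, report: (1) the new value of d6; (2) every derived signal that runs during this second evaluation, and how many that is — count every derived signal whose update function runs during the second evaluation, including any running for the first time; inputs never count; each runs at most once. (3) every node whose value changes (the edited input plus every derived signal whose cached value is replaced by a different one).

First demand of the output computes:
  d1 = min2(8, 1) = 1
  d3 = min2(1, 1) = 1
  d4 = absv(1) = 1
  d6 = max2(1, 1) = 1

After the edit, cleaning proceeds:
  d1: a read changed (s1 1->0) — executes, giving 0.
  d3: a read changed (s1 1->0; d1 1->0) — executes, giving 0.
  d4: a read changed (d1 1->0) — executes, giving 0.
  d6: a read changed (d4 1->0; d3 1->0) — executes, giving 0.

Demanding d6 again yields 0.
4 derived signals run: d1, d3, d4, d6.
The nodes whose values change: s1, d1, d3, d4, d6.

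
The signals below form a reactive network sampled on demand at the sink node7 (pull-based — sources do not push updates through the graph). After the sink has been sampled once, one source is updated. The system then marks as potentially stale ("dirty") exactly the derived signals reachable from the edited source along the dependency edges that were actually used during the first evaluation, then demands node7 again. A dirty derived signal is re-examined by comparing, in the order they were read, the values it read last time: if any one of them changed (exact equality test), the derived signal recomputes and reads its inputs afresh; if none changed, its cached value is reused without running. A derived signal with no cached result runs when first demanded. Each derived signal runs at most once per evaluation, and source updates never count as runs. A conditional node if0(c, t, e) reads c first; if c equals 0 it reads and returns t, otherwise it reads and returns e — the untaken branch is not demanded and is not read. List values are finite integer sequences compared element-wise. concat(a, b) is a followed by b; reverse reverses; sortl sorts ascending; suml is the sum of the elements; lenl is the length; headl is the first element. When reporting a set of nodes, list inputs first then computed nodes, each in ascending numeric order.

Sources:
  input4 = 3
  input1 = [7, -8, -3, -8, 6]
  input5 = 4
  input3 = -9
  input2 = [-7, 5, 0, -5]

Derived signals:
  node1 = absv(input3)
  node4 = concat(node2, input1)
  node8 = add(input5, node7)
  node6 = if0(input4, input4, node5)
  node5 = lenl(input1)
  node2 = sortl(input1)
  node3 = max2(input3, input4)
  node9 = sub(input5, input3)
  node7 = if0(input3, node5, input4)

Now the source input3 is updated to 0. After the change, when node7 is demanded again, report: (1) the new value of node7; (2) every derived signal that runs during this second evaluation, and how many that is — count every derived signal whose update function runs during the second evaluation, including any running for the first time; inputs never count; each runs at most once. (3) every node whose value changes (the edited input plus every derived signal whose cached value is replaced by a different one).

node7 now evaluates to 5.
Run set: node5, node7 (2 run).
Changed values: input3, node7.
The important point: the flipped condition pulls in fresh nodes; node5 runs for the first time.

Initial pass — values computed on the first demand:
  node7 = if0(input3=-9 -> else branch input4) = 3

Second demand — change propagation:
  node5: newly demanded (no cache) — executes and yields 5.
  node7: re-runs because input3 -9->0; new result 5.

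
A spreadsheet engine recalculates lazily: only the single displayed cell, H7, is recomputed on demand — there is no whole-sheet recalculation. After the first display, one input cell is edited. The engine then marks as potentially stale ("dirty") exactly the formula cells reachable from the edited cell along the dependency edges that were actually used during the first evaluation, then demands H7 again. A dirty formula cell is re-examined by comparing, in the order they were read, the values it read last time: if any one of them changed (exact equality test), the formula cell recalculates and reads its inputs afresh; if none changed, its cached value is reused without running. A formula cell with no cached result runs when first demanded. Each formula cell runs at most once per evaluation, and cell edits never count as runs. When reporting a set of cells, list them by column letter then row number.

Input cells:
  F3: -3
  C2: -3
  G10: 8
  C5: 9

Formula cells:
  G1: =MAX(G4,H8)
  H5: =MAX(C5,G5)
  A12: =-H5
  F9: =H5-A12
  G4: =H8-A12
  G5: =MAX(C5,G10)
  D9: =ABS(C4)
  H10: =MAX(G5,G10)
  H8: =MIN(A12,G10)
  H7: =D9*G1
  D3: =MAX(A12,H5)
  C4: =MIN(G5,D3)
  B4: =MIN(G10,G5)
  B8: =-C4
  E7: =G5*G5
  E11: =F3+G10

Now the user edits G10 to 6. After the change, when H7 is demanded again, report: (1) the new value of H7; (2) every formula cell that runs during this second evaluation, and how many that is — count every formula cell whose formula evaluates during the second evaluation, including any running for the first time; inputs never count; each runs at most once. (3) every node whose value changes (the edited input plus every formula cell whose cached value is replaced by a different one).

First evaluation (everything demanded from the output):
  G5 = MAX(9, 8) = 9
  H5 = MAX(9, 9) = 9
  A12 = -(9) = -9
  D3 = MAX(-9, 9) = 9
  C4 = MIN(9, 9) = 9
  D9 = ABS(9) = 9
  H8 = MIN(-9, 8) = -9
  G4 = -9 - -9 = 0
  G1 = MAX(0, -9) = 0
  H7 = 9 * 0 = 0

Propagation after the edit:
  G5: runs — G10 8->6; result 9 (same value as before).
  H5: checked — values it read are unchanged (C5 unchanged, G5 unchanged); reused cached 9 without running.
  A12: checked — values it read are unchanged (H5 unchanged); reused cached -9 without running.
  D3: checked — values it read are unchanged (A12 unchanged, H5 unchanged); reused cached 9 without running.
  C4: checked — values it read are unchanged (G5 unchanged, D3 unchanged); reused cached 9 without running.
  D9: checked — values it read are unchanged (C4 unchanged); reused cached 9 without running.
  H8: runs — G10 8->6; result -9 (same value as before).
  G4: checked — values it read are unchanged (H8 unchanged, A12 unchanged); reused cached 0 without running.
  G1: checked — values it read are unchanged (G4 unchanged, H8 unchanged); reused cached 0 without running.
  H7: checked — values it read are unchanged (D9 unchanged, G1 unchanged); reused cached 0 without running.

Key observation: the cutoff stops propagation at H5 — its inputs' values are unchanged, so it reuses its cache.

New value of H7: 0.
Formula cells that run: G5, H8 — 2 in total.
Values that change: G10.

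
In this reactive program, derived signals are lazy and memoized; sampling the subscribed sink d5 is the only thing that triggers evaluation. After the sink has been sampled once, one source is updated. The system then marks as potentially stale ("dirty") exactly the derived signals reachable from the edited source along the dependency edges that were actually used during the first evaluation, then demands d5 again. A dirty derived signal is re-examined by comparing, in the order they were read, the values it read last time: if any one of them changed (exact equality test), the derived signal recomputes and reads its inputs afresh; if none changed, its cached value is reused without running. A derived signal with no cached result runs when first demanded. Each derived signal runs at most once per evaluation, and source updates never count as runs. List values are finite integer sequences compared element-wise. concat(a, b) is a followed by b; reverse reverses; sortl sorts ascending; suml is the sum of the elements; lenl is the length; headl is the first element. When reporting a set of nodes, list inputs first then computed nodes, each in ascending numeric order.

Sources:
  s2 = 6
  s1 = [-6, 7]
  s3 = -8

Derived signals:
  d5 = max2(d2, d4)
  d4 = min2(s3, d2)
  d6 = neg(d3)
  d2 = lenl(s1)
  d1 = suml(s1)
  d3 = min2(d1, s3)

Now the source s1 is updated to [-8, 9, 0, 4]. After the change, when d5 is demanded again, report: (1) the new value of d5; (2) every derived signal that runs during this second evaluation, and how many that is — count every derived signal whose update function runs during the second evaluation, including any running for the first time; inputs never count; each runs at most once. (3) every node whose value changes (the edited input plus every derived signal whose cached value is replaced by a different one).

Demanding d5 again yields 4.
3 derived signals run: d2, d4, d5.
The nodes whose values change: s1, d2, d5.

First demand of the output computes:
  d2 = lenl([-6, 7]) = 2
  d4 = min2(-8, 2) = -8
  d5 = max2(2, -8) = 2

After the edit, cleaning proceeds:
  d2: a read changed (s1 [-6, 7]->[-8, 9, 0, 4]) — executes, giving 4.
  d4: a read changed (d2 2->4) — executes, giving -8 — identical to its old value.
  d5: a read changed (d2 2->4) — executes, giving 4.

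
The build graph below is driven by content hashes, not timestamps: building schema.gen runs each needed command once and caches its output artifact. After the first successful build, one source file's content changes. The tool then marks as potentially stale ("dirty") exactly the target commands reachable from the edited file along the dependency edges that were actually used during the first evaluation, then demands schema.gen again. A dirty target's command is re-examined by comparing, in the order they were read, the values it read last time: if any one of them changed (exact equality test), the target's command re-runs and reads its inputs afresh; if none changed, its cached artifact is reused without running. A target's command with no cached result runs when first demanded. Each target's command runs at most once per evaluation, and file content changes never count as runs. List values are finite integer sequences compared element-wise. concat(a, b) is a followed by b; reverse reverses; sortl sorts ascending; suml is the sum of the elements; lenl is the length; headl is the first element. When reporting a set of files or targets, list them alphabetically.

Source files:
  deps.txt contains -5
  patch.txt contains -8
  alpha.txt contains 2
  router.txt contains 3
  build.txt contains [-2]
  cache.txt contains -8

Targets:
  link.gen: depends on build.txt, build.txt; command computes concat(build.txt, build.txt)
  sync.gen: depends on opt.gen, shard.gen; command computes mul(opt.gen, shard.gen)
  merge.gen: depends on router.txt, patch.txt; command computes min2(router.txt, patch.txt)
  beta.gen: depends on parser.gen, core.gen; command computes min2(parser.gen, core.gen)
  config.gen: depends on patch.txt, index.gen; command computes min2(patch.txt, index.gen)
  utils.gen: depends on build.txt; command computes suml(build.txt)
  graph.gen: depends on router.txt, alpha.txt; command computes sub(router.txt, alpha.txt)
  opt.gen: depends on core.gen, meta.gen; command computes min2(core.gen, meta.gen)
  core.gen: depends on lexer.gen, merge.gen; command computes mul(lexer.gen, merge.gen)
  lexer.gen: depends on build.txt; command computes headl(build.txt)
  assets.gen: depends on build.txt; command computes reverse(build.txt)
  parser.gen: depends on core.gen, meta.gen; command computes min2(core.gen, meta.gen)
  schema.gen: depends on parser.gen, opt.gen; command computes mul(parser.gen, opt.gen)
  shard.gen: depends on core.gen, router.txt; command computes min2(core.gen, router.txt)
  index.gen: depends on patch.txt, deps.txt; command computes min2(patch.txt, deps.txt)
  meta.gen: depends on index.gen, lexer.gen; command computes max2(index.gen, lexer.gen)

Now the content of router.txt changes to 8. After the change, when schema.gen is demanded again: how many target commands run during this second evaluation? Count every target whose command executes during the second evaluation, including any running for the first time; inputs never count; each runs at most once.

Run set: merge.gen (1 run).
The important point: merge.gen recomputes to an identical value, and the output ends up unchanged.

Initial pass — values computed on the first demand:
  index.gen = min2(-8, -5) = -8
  lexer.gen = headl([-2]) = -2
  merge.gen = min2(3, -8) = -8
  core.gen = mul(-2, -8) = 16
  meta.gen = max2(-8, -2) = -2
  opt.gen = min2(16, -2) = -2
  parser.gen = min2(16, -2) = -2
  schema.gen = mul(-2, -2) = 4

Second demand — change propagation:
  merge.gen: re-runs because router.txt 3->8; new result -8 (unchanged).
  core.gen: re-examined; everything it read last time is the same (lexer.gen unchanged, merge.gen unchanged) — cache 16 kept, no run.
  opt.gen: re-examined; everything it read last time is the same (core.gen unchanged, meta.gen unchanged) — cache -2 kept, no run.
  parser.gen: re-examined; everything it read last time is the same (core.gen unchanged, meta.gen unchanged) — cache -2 kept, no run.
  schema.gen: re-examined; everything it read last time is the same (parser.gen unchanged, opt.gen unchanged) — cache 4 kept, no run.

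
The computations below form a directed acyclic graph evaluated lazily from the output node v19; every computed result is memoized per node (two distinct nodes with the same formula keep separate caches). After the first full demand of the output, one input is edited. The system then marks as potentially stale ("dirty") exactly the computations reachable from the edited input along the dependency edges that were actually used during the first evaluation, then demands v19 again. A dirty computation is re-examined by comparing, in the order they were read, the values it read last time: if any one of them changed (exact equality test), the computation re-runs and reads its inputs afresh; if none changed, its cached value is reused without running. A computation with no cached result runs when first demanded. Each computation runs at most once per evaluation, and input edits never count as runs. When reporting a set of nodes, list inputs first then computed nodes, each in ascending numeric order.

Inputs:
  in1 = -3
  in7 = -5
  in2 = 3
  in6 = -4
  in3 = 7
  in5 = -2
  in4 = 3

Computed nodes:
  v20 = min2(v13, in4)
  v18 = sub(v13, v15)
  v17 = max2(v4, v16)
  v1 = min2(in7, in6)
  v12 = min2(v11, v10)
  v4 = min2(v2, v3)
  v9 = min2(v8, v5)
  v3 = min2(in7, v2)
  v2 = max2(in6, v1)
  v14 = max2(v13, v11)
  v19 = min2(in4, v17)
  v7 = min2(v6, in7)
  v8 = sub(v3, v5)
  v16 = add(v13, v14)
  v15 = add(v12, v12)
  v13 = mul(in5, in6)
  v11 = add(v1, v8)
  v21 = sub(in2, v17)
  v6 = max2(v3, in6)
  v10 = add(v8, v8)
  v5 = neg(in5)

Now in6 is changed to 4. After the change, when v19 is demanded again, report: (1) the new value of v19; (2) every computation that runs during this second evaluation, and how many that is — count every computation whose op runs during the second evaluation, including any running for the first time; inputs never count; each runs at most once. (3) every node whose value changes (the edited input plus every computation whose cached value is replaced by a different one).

Demanding v19 again yields -5.
9 computations run: v1, v2, v3, v4, v13, v14, v16, v17, v19.
The nodes whose values change: in6, v2, v13, v14, v16, v17, v19.
Note where the cutoff bites: v8 is checked, finds nothing changed, and keeps its cache.

First demand of the output computes:
  v1 = min2(-5, -4) = -5
  v2 = max2(-4, -5) = -4
  v3 = min2(-5, -4) = -5
  v4 = min2(-4, -5) = -5
  v5 = neg(-2) = 2
  v8 = sub(-5, 2) = -7
  v11 = add(-5, -7) = -12
  v13 = mul(-2, -4) = 8
  v14 = max2(8, -12) = 8
  v16 = add(8, 8) = 16
  v17 = max2(-5, 16) = 16
  v19 = min2(3, 16) = 3

After the edit, cleaning proceeds:
  v1: a read changed (in6 -4->4) — executes, giving -5 — identical to its old value.
  v2: a read changed (in6 -4->4) — executes, giving 4.
  v3: a read changed (v2 -4->4) — executes, giving -5 — identical to its old value.
  v4: a read changed (v2 -4->4) — executes, giving -5 — identical to its old value.
  v8: dirty, but its reads are unchanged (v3 unchanged, v5 unchanged); cached -7 stands.
  v11: dirty, but its reads are unchanged (v1 unchanged, v8 unchanged); cached -12 stands.
  v13: a read changed (in6 -4->4) — executes, giving -8.
  v14: a read changed (v13 8->-8) — executes, giving -8.
  v16: a read changed (v13 8->-8; v14 8->-8) — executes, giving -16.
  v17: a read changed (v16 16->-16) — executes, giving -5.
  v19: a read changed (v17 16->-5) — executes, giving -5.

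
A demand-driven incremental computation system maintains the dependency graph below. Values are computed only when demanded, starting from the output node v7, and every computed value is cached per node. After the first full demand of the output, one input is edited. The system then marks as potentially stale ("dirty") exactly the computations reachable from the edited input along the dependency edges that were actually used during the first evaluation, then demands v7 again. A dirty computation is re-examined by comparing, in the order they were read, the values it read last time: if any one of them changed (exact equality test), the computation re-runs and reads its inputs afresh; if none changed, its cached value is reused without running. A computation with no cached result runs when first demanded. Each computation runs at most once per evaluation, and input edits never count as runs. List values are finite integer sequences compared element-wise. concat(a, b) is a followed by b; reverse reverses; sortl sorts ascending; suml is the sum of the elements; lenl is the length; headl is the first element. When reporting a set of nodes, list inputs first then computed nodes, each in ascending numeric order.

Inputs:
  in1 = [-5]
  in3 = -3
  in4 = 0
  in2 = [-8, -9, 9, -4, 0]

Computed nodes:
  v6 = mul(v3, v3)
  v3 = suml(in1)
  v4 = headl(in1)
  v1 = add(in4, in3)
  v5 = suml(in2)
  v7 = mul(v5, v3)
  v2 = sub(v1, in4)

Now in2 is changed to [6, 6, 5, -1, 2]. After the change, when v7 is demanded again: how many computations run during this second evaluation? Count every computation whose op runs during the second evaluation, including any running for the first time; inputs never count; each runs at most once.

Computations that run: v5, v7 — 2 in total.

First evaluation (everything demanded from the output):
  v3 = suml([-5]) = -5
  v5 = suml([-8, -9, 9, -4, 0]) = -12
  v7 = mul(-12, -5) = 60

Propagation after the edit:
  v5: runs — in2 [-8, -9, 9, -4, 0]->[6, 6, 5, -1, 2]; result 18.
  v7: runs — v5 -12->18; result -90.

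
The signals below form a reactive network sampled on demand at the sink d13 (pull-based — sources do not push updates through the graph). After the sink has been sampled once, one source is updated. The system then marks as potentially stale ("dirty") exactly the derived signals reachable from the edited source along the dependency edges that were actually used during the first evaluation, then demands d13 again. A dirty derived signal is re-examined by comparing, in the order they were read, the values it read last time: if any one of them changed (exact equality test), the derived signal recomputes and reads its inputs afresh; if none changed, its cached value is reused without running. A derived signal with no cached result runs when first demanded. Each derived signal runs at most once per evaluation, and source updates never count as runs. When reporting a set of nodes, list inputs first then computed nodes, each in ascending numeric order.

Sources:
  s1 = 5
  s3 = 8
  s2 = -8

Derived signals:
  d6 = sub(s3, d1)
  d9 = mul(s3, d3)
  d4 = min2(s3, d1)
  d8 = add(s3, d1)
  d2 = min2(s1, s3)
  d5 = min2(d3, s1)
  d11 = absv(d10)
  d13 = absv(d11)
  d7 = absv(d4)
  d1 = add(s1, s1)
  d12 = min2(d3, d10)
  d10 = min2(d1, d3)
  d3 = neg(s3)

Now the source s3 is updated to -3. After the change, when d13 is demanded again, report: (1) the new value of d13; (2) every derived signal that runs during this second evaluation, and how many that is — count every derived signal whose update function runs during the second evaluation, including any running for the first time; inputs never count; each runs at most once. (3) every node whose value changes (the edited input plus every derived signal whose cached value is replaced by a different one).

d13 now evaluates to 3.
Run set: d3, d10, d11, d13 (4 run).
Changed values: s3, d3, d10, d11, d13.

Initial pass — values computed on the first demand:
  d1 = add(5, 5) = 10
  d3 = neg(8) = -8
  d10 = min2(10, -8) = -8
  d11 = absv(-8) = 8
  d13 = absv(8) = 8

Second demand — change propagation:
  d3: re-runs because s3 8->-3; new result 3.
  d10: re-runs because d3 -8->3; new result 3.
  d11: re-runs because d10 -8->3; new result 3.
  d13: re-runs because d11 8->3; new result 3.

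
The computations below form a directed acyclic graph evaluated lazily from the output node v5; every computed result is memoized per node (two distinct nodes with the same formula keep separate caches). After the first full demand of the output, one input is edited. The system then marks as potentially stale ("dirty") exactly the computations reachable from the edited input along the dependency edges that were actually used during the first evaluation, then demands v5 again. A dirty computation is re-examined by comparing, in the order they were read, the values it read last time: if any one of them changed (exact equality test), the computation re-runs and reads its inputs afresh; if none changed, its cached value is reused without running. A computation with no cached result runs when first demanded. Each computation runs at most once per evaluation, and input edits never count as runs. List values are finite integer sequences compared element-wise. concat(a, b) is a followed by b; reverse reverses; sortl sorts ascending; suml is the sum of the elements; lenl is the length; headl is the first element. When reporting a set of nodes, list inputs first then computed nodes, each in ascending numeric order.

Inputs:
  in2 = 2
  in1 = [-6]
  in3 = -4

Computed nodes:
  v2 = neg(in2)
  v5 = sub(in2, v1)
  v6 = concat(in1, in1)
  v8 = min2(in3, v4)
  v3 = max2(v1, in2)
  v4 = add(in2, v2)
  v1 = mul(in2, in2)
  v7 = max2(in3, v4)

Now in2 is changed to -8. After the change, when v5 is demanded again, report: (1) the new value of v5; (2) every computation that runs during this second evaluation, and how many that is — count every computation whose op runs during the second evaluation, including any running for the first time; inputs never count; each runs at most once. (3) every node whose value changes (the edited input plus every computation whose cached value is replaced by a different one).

Demanding v5 again yields -72.
2 computations run: v1, v5.
The nodes whose values change: in2, v1, v5.

First demand of the output computes:
  v1 = mul(2, 2) = 4
  v5 = sub(2, 4) = -2

After the edit, cleaning proceeds:
  v1: a read changed (in2 2->-8; in2 2->-8) — executes, giving 64.
  v5: a read changed (in2 2->-8; v1 4->64) — executes, giving -72.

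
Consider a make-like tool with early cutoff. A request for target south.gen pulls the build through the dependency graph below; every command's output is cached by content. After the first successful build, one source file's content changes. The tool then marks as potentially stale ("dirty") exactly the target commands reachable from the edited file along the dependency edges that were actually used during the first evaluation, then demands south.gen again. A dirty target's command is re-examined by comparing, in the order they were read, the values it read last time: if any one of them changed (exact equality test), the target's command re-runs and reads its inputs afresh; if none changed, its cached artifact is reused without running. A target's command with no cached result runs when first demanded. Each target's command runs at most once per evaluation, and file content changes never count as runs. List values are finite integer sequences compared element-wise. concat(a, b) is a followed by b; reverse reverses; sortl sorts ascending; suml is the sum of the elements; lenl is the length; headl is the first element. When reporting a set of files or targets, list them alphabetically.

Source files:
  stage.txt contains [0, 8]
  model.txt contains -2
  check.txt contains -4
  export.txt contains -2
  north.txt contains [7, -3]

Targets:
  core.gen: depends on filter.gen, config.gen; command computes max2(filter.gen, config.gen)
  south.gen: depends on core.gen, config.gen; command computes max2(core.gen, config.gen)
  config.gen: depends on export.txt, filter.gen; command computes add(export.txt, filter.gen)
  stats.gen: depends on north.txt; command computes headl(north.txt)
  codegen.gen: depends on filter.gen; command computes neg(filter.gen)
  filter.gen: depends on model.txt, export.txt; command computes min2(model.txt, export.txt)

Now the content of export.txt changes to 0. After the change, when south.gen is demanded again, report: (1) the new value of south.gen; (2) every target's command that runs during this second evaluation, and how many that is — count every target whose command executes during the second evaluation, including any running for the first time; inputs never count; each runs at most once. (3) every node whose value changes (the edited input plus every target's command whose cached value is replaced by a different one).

Demanding south.gen again yields -2.
4 target commands run: config.gen, core.gen, filter.gen, south.gen.
The nodes whose values change: config.gen, export.txt.

First demand of the output computes:
  filter.gen = min2(-2, -2) = -2
  config.gen = add(-2, -2) = -4
  core.gen = max2(-2, -4) = -2
  south.gen = max2(-2, -4) = -2

After the edit, cleaning proceeds:
  filter.gen: a read changed (export.txt -2->0) — executes, giving -2 — identical to its old value.
  config.gen: a read changed (export.txt -2->0) — executes, giving -2.
  core.gen: a read changed (config.gen -4->-2) — executes, giving -2 — identical to its old value.
  south.gen: a read changed (config.gen -4->-2) — executes, giving -2 — identical to its old value.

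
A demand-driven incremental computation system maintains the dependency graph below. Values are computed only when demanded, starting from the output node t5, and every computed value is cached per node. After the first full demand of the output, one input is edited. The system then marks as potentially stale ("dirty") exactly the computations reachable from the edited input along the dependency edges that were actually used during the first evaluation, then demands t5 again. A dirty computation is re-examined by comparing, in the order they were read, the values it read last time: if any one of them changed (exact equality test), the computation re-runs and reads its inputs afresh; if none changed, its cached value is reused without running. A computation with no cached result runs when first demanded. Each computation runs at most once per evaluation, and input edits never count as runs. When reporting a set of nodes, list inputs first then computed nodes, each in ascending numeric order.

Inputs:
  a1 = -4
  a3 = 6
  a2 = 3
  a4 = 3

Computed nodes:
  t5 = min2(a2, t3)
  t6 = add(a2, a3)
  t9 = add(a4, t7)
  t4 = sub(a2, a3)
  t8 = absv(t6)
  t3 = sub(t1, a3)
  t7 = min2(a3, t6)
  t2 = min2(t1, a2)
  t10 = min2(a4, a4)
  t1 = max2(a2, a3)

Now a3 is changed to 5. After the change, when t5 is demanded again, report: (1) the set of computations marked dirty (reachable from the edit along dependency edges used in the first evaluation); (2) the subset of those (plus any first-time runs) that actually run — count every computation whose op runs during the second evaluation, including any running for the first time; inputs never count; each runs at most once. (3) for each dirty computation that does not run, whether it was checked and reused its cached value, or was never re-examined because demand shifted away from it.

First evaluation (everything demanded from the output):
  t1 = max2(3, 6) = 6
  t3 = sub(6, 6) = 0
  t5 = min2(3, 0) = 0

Propagation after the edit:
  t1: runs — a3 6->5; result 5.
  t3: runs — t1 6->5; a3 6->5; result 0 (same value as before).
  t5: checked — values it read are unchanged (a2 unchanged, t3 unchanged); reused cached 0 without running.

Key observation: the change is absorbed at t3 — it re-runs but produces the same value, and the output's value is unchanged.

Marked dirty: t1, t3, t5.
Computations that run: t1, t3 — 2 in total.
Checked but reused from cache: t5.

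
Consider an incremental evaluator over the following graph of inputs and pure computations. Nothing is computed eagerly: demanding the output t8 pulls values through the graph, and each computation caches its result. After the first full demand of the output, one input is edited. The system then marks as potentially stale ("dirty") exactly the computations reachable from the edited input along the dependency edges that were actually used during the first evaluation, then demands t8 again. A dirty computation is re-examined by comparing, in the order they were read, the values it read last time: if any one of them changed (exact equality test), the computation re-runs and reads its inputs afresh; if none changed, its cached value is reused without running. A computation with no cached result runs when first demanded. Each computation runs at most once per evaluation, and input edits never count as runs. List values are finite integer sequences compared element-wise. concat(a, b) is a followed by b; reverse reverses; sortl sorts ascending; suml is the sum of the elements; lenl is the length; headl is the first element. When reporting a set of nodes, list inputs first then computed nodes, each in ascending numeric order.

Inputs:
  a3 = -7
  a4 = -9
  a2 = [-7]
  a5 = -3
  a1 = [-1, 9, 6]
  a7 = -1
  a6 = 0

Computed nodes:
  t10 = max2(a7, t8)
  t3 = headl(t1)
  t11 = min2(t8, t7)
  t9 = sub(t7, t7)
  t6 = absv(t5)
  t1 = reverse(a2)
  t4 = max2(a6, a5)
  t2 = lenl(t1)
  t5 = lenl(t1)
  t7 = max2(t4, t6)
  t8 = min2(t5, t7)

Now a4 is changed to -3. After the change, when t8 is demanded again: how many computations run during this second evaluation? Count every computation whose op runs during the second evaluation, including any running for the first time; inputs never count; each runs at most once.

Run set: none (0 run).
The important point: nothing the output needs ever reads a4, so the edit is invisible to it.

Initial pass — values computed on the first demand:
  t1 = reverse([-7]) = [-7]
  t4 = max2(0, -3) = 0
  t5 = lenl([-7]) = 1
  t6 = absv(1) = 1
  t7 = max2(0, 1) = 1
  t8 = min2(1, 1) = 1

Second demand — change propagation:
  no demanded computation ever read a4, so the edit dirties nothing and nothing runs.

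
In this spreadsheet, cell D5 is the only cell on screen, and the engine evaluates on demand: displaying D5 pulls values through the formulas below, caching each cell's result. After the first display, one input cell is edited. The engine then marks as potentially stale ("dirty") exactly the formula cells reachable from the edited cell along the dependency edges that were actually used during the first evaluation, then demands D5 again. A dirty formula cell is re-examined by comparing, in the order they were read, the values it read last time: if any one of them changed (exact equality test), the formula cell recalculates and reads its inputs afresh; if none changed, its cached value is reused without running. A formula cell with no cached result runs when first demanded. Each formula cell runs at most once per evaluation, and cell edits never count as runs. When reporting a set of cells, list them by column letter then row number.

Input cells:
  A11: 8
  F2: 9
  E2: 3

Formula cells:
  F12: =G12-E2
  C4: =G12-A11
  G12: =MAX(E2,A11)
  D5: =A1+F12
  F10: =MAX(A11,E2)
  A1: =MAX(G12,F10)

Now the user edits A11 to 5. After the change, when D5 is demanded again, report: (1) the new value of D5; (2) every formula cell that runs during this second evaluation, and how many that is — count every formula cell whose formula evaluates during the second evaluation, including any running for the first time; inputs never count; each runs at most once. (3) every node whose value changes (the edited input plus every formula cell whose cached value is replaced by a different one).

D5 now evaluates to 7.
Run set: A1, D5, F10, F12, G12 (5 run).
Changed values: A1, A11, D5, F10, F12, G12.

Initial pass — values computed on the first demand:
  F10 = MAX(8, 3) = 8
  G12 = MAX(3, 8) = 8
  A1 = MAX(8, 8) = 8
  F12 = 8 - 3 = 5
  D5 = 8 + 5 = 13

Second demand — change propagation:
  F10: re-runs because A11 8->5; new result 5.
  G12: re-runs because A11 8->5; new result 5.
  A1: re-runs because G12 8->5; F10 8->5; new result 5.
  F12: re-runs because G12 8->5; new result 2.
  D5: re-runs because A1 8->5; F12 5->2; new result 7.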